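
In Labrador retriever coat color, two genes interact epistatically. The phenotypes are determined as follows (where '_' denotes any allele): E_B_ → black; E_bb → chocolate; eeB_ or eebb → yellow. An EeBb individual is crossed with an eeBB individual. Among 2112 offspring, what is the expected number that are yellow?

Cross: EeBb × eeBB — consider each gene separately:
E gene: Ee × ee → 2 Ee, 2 ee → 2 E_ : 2 ee (out of 4)
B gene: Bb × BB → 2 BB, 2 Bb → 4 B_ (out of 4)
Genotype classes (out of 4 × 4 = 16): E_B_ = 2×4 = 8; eeB_ = 2×4 = 8
Apply the phenotype rules: E_B_ (8) → black; eeB_ (8) → yellow
Phenotype counts (out of 16): 8 black, 8 yellow
yellow: 8 out of 16 → fraction 1/2
Expected count = 1/2 × 2112 = 1056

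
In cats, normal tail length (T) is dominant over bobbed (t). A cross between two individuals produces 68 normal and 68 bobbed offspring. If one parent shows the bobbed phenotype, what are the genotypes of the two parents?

Observed offspring: 68 normal, 68 bobbed
The observed ratio simplifies to 1:1. One parent shows bobbed, so its genotype must be tt. A 1:1 offspring split requires the other parent to be heterozygous (Tt).
Parent genotypes: tt × Tt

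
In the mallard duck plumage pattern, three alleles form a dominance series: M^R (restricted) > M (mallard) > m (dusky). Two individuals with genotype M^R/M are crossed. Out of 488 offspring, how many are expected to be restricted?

Cross: M^R/M × M^R/M
Allele dominance: M^R > M > m
Offspring genotypes: 1 M^R/M^R, 2 M^R/M, 1 M/M
Phenotype counts: 3 restricted, 1 mallard
restricted: 3 out of 4 → fraction 3/4
Expected count = 3/4 × 488 = 366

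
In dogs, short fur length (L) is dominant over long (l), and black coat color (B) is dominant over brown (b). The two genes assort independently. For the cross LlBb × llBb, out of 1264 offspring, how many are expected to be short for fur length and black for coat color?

Dihybrid cross LlBb × llBb — consider each gene separately:
fur length: Ll × ll → 2 Ll, 2 ll → 2 L_ : 2 ll (out of 4)
coat color: Bb × Bb → 1 BB, 2 Bb, 1 bb → 3 B_ : 1 bb (out of 4)
Looking for: short (L_) and black (B_)
P(short) = 2/4, P(black) = 3/4
P(both) = 2/4 × 3/4 = 6/16 = 3/8
Expected count = 3/8 × 1264 = 474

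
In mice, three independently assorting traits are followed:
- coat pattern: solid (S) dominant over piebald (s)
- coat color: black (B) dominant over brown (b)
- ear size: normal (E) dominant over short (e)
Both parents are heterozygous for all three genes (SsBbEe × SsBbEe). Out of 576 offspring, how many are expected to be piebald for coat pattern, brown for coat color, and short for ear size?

Trihybrid cross: SsBbEe × SsBbEe
Each trait segregates independently with a 3:1 phenotypic ratio, so each gene contributes 3/4 (dominant) or 1/4 (recessive).
Target: piebald (coat pattern), brown (coat color), short (ear size)
Probability = product of independent per-trait probabilities
= 1/4 × 1/4 × 1/4 = 1/64
Expected count = 1/64 × 576 = 9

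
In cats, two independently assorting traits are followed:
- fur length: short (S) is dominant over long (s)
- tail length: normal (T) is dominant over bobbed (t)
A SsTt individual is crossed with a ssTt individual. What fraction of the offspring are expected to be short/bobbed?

Dihybrid cross SsTt × ssTt — consider each gene separately:
fur length: Ss × ss → 2 Ss, 2 ss → 2 S_ : 2 ss (out of 4)
tail length: Tt × Tt → 1 TT, 2 Tt, 1 tt → 3 T_ : 1 tt (out of 4)
Combine (counts out of 4 × 4 = 16): short/normal (S_T_) = 2×3 = 6; short/bobbed (S_tt) = 2×1 = 2; long/normal (ssT_) = 2×3 = 6; long/bobbed (sstt) = 2×1 = 2
Phenotype counts (out of 16): 6 short/normal, 2 short/bobbed, 6 long/normal, 2 long/bobbed
short/bobbed: 2 out of 16
Probability: 2/16 = 1/8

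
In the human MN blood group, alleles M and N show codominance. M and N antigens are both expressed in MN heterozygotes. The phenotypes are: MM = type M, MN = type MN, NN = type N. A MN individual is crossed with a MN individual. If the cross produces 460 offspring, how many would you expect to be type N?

Punnett square for MN × MN:
Offspring genotypes: 1 MM, 2 MN, 1 NN
Phenotype counts: 1 type M, 2 type MN, 1 type N
type N: 1 out of 4 → fraction 1/4
Expected count = 1/4 × 460 = 115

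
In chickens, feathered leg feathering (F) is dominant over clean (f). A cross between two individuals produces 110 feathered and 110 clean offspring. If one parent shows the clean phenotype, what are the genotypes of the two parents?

Observed offspring: 110 feathered, 110 clean
The observed ratio simplifies to 1:1. One parent shows clean, so its genotype must be ff. A 1:1 offspring split requires the other parent to be heterozygous (Ff).
Parent genotypes: ff × Ff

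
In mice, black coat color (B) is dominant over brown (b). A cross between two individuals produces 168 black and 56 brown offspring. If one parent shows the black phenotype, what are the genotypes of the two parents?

Observed offspring: 168 black, 56 brown
The observed ratio simplifies to 3:1. Brown (bb) offspring appear, so each parent must contribute one b allele. The parent stated to show black carries B, so it is Bb. The other parent is then either Bb or bb: Bb × bb would give a 1:1 split, whereas Bb × Bb gives 3:1 — matching the data. So both parents are heterozygous (Bb × Bb).
Parent genotypes: Bb × Bb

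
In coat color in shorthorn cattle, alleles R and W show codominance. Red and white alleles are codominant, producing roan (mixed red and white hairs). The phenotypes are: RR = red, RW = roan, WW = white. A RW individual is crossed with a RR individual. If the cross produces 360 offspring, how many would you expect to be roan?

Punnett square for RW × RR:
Offspring genotypes: 2 RR, 2 RW
Phenotype counts: 2 red, 2 roan
roan: 2 out of 4 → fraction 1/2
Expected count = 1/2 × 360 = 180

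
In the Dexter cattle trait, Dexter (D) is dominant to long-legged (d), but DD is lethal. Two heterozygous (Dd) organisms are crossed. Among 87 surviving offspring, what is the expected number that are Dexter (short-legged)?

Cross: Dd × Dd
Punnett square offspring (before lethality): 1 DD, 2 Dd, 1 dd
The DD genotype is lethal (embryos die); surviving offspring: 2 Dd, 1 dd
Dexter (short-legged): 2 out of 3 → fraction 2/3
Expected count = 2/3 × 87 = 58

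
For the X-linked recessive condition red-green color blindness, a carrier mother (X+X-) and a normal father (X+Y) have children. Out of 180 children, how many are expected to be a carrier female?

Cross: X+X- × X+Y
Offspring: 1 X+X+, 1 X+Y, 1 X+X-, 1 X-Y
Probability of a carrier female: 1/4
Expected count = 1/4 × 180 = 45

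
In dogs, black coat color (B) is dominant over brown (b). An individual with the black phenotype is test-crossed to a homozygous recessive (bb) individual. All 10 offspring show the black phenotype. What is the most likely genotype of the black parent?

Test cross: ? × bb
All offspring are black.
If the unknown parent were heterozygous (Bb), about half of 10 offspring would be brown; none are. The unknown parent is most likely homozygous dominant (BB).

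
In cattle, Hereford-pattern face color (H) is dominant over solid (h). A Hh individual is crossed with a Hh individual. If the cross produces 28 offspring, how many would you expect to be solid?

Punnett square for Hh × Hh:
Offspring genotypes: 1 HH, 2 Hh, 1 hh
Hereford-pattern: 3, solid: 1
solid: 1 out of 4 → fraction 1/4
Expected count = 1/4 × 28 = 7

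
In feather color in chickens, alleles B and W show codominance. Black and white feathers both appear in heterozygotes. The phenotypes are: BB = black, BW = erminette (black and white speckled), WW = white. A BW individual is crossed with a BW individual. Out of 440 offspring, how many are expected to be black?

Punnett square for BW × BW:
Offspring genotypes: 1 BB, 2 BW, 1 WW
Phenotype counts: 1 black, 2 erminette (black and white speckled), 1 white
black: 1 out of 4 → fraction 1/4
Expected count = 1/4 × 440 = 110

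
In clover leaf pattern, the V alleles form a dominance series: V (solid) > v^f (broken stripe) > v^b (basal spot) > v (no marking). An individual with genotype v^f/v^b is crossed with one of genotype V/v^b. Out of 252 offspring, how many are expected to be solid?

Cross: v^f/v^b × V/v^b
Allele dominance: V > v^f > v^b > v
Offspring genotypes: 1 V/v^f, 1 v^f/v^b, 1 V/v^b, 1 v^b/v^b
Phenotype counts: 2 solid, 1 broken stripe, 1 basal spot
solid: 2 out of 4 → fraction 1/2
Expected count = 1/2 × 252 = 126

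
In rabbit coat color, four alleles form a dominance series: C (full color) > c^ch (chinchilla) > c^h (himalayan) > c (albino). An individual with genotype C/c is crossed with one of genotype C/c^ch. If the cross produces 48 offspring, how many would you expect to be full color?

Cross: C/c × C/c^ch
Allele dominance: C > c^ch > c^h > c
Offspring genotypes: 1 C/C, 1 C/c^ch, 1 C/c, 1 c^ch/c
Phenotype counts: 3 full color, 1 chinchilla
full color: 3 out of 4 → fraction 3/4
Expected count = 3/4 × 48 = 36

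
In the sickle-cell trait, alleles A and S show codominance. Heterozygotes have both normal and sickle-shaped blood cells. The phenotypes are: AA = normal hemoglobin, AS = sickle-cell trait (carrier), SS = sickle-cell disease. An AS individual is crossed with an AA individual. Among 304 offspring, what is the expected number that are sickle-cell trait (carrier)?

Punnett square for AS × AA:
Offspring genotypes: 2 AA, 2 AS
Phenotype counts: 2 normal hemoglobin, 2 sickle-cell trait (carrier)
sickle-cell trait (carrier): 2 out of 4 → fraction 1/2
Expected count = 1/2 × 304 = 152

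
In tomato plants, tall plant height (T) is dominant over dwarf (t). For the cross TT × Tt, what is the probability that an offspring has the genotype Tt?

Punnett square for TT × Tt:
Offspring genotypes: 2 TT, 2 Tt
Total offspring: 4
Count with target: 2
Probability: 2/4 = 1/2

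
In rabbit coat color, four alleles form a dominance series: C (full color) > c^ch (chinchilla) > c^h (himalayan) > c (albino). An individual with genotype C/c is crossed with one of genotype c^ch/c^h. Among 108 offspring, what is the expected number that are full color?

Cross: C/c × c^ch/c^h
Allele dominance: C > c^ch > c^h > c
Offspring genotypes: 1 C/c^ch, 1 C/c^h, 1 c^ch/c, 1 c^h/c
Phenotype counts: 2 full color, 1 chinchilla, 1 himalayan
full color: 2 out of 4 → fraction 1/2
Expected count = 1/2 × 108 = 54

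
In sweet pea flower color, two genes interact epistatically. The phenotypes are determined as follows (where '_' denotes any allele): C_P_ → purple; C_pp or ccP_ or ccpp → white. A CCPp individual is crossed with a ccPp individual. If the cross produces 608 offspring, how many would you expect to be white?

Cross: CCPp × ccPp — consider each gene separately:
C gene: CC × cc → 4 Cc → 4 C_ (out of 4)
P gene: Pp × Pp → 1 PP, 2 Pp, 1 pp → 3 P_ : 1 pp (out of 4)
Genotype classes (out of 4 × 4 = 16): C_P_ = 4×3 = 12; C_pp = 4×1 = 4
Apply the phenotype rules: C_P_ (12) → purple; C_pp (4) → white
Phenotype counts (out of 16): 12 purple, 4 white
white: 4 out of 16 → fraction 1/4
Expected count = 1/4 × 608 = 152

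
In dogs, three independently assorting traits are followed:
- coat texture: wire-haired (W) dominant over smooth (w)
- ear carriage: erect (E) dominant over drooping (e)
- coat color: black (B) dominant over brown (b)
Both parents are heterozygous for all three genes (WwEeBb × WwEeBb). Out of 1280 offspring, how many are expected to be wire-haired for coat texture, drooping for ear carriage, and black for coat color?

Trihybrid cross: WwEeBb × WwEeBb
Each trait segregates independently with a 3:1 phenotypic ratio, so each gene contributes 3/4 (dominant) or 1/4 (recessive).
Target: wire-haired (coat texture), drooping (ear carriage), black (coat color)
Probability = product of independent per-trait probabilities
= 3/4 × 1/4 × 3/4 = 9/64
Expected count = 9/64 × 1280 = 180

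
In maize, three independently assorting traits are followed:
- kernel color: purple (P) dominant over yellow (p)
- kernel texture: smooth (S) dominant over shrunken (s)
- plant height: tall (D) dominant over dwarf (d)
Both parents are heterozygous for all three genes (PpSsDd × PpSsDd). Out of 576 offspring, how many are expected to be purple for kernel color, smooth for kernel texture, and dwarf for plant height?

Trihybrid cross: PpSsDd × PpSsDd
Each trait segregates independently with a 3:1 phenotypic ratio, so each gene contributes 3/4 (dominant) or 1/4 (recessive).
Target: purple (kernel color), smooth (kernel texture), dwarf (plant height)
Probability = product of independent per-trait probabilities
= 3/4 × 3/4 × 1/4 = 9/64
Expected count = 9/64 × 576 = 81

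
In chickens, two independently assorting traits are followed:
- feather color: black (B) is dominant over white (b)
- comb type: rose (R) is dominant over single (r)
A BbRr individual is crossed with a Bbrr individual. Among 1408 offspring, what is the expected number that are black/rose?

Dihybrid cross BbRr × Bbrr — consider each gene separately:
feather color: Bb × Bb → 1 BB, 2 Bb, 1 bb → 3 B_ : 1 bb (out of 4)
comb type: Rr × rr → 2 Rr, 2 rr → 2 R_ : 2 rr (out of 4)
Combine (counts out of 4 × 4 = 16): black/rose (B_R_) = 3×2 = 6; black/single (B_rr) = 3×2 = 6; white/rose (bbR_) = 1×2 = 2; white/single (bbrr) = 1×2 = 2
Phenotype counts (out of 16): 6 black/rose, 6 black/single, 2 white/rose, 2 white/single
black/rose: 6 out of 16 → fraction 3/8
Expected count = 3/8 × 1408 = 528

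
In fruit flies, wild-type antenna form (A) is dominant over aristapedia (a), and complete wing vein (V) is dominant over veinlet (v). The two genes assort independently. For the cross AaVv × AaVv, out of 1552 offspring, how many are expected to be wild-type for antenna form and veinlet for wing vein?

Dihybrid cross AaVv × AaVv — consider each gene separately:
antenna form: Aa × Aa → 1 AA, 2 Aa, 1 aa → 3 A_ : 1 aa (out of 4)
wing vein: Vv × Vv → 1 VV, 2 Vv, 1 vv → 3 V_ : 1 vv (out of 4)
Looking for: wild-type (A_) and veinlet (vv)
P(wild-type) = 3/4, P(veinlet) = 1/4
P(both) = 3/4 × 1/4 = 3/16
Expected count = 3/16 × 1552 = 291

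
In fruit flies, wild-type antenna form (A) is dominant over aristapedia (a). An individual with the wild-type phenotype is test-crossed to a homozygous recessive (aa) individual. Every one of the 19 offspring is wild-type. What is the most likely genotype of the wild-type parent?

Test cross: ? × aa
All offspring are wild-type.
If the unknown parent were heterozygous (Aa), about half of 19 offspring would be aristapedia; none are. The unknown parent is most likely homozygous dominant (AA).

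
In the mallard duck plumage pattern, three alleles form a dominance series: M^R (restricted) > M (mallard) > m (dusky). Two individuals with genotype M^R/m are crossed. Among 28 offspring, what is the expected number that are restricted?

Cross: M^R/m × M^R/m
Allele dominance: M^R > M > m
Offspring genotypes: 1 M^R/M^R, 2 M^R/m, 1 m/m
Phenotype counts: 3 restricted, 1 dusky
restricted: 3 out of 4 → fraction 3/4
Expected count = 3/4 × 28 = 21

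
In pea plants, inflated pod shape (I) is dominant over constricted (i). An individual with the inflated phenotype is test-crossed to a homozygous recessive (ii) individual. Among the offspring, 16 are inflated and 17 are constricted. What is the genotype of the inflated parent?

Test cross: ? × ii
Offspring: 16 inflated, 17 constricted — approximately 1:1.
A 1:1 ratio in a test cross indicates the unknown parent is heterozygous (Ii).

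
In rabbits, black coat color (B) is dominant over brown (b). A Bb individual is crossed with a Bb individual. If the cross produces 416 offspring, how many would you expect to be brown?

Punnett square for Bb × Bb:
Offspring genotypes: 1 BB, 2 Bb, 1 bb
black: 3, brown: 1
brown: 1 out of 4 → fraction 1/4
Expected count = 1/4 × 416 = 104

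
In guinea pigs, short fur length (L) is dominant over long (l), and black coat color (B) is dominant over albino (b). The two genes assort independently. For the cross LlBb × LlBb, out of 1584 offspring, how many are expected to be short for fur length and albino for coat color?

Dihybrid cross LlBb × LlBb — consider each gene separately:
fur length: Ll × Ll → 1 LL, 2 Ll, 1 ll → 3 L_ : 1 ll (out of 4)
coat color: Bb × Bb → 1 BB, 2 Bb, 1 bb → 3 B_ : 1 bb (out of 4)
Looking for: short (L_) and albino (bb)
P(short) = 3/4, P(albino) = 1/4
P(both) = 3/4 × 1/4 = 3/16
Expected count = 3/16 × 1584 = 297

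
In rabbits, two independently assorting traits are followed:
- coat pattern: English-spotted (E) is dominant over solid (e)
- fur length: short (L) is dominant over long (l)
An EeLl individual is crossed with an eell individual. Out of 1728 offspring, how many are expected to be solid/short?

Dihybrid cross EeLl × eell — consider each gene separately:
coat pattern: Ee × ee → 2 Ee, 2 ee → 2 E_ : 2 ee (out of 4)
fur length: Ll × ll → 2 Ll, 2 ll → 2 L_ : 2 ll (out of 4)
Combine (counts out of 4 × 4 = 16): English-spotted/short (E_L_) = 2×2 = 4; English-spotted/long (E_ll) = 2×2 = 4; solid/short (eeL_) = 2×2 = 4; solid/long (eell) = 2×2 = 4
Phenotype counts (out of 16): 4 English-spotted/short, 4 English-spotted/long, 4 solid/short, 4 solid/long
solid/short: 4 out of 16 → fraction 1/4
Expected count = 1/4 × 1728 = 432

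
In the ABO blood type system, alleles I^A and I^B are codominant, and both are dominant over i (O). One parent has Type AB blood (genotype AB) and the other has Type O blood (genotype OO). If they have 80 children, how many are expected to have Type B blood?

Cross: AB × OO
Possible offspring genotypes: 2 AO, 2 BO
Blood type counts: 2 Type A, 2 Type B
Probability of Type B: 2/4 = 1/2
Expected count = 1/2 × 80 = 40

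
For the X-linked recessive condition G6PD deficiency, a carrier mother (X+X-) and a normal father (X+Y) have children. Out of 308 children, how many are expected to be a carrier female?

Cross: X+X- × X+Y
Offspring: 1 X+X+, 1 X+Y, 1 X+X-, 1 X-Y
Probability of a carrier female: 1/4
Expected count = 1/4 × 308 = 77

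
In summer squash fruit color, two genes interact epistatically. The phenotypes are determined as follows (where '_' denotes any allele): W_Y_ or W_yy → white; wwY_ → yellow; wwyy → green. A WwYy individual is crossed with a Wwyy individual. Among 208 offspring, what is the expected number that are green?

Cross: WwYy × Wwyy — consider each gene separately:
W gene: Ww × Ww → 1 WW, 2 Ww, 1 ww → 3 W_ : 1 ww (out of 4)
Y gene: Yy × yy → 2 Yy, 2 yy → 2 Y_ : 2 yy (out of 4)
Genotype classes (out of 4 × 4 = 16): W_Y_ = 3×2 = 6; W_yy = 3×2 = 6; wwY_ = 1×2 = 2; wwyy = 1×2 = 2
Apply the phenotype rules: W_Y_ (6) + W_yy (6) → white; wwY_ (2) → yellow; wwyy (2) → green
Phenotype counts (out of 16): 12 white, 2 yellow, 2 green
green: 2 out of 16 → fraction 1/8
Expected count = 1/8 × 208 = 26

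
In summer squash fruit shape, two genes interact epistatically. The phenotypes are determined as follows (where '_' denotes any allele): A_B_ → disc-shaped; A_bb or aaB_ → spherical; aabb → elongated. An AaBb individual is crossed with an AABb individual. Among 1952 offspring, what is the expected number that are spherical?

Cross: AaBb × AABb — consider each gene separately:
A gene: Aa × AA → 2 AA, 2 Aa → 4 A_ (out of 4)
B gene: Bb × Bb → 1 BB, 2 Bb, 1 bb → 3 B_ : 1 bb (out of 4)
Genotype classes (out of 4 × 4 = 16): A_B_ = 4×3 = 12; A_bb = 4×1 = 4
Apply the phenotype rules: A_B_ (12) → disc-shaped; A_bb (4) → spherical
Phenotype counts (out of 16): 12 disc-shaped, 4 spherical
spherical: 4 out of 16 → fraction 1/4
Expected count = 1/4 × 1952 = 488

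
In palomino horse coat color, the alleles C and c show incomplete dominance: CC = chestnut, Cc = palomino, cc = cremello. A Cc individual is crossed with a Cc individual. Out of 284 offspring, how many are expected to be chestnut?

Punnett square for Cc × Cc:
Offspring genotypes: 1 CC, 2 Cc, 1 cc
Phenotype counts: 1 chestnut, 2 palomino, 1 cremello
chestnut: 1 out of 4 → fraction 1/4
Expected count = 1/4 × 284 = 71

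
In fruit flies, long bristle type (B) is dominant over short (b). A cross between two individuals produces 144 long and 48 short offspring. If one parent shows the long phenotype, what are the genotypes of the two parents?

Observed offspring: 144 long, 48 short
The observed ratio simplifies to 3:1. Short (bb) offspring appear, so each parent must contribute one b allele. The parent stated to show long carries B, so it is Bb. The other parent is then either Bb or bb: Bb × bb would give a 1:1 split, whereas Bb × Bb gives 3:1 — matching the data. So both parents are heterozygous (Bb × Bb).
Parent genotypes: Bb × Bb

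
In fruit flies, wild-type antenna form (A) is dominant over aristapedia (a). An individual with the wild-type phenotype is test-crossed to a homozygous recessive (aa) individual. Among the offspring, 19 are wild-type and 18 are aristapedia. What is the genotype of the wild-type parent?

Test cross: ? × aa
Offspring: 19 wild-type, 18 aristapedia — approximately 1:1.
A 1:1 ratio in a test cross indicates the unknown parent is heterozygous (Aa).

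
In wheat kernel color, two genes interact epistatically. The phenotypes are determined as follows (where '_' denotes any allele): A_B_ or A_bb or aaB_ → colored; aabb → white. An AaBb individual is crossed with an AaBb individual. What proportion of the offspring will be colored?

Cross: AaBb × AaBb — consider each gene separately:
A gene: Aa × Aa → 1 AA, 2 Aa, 1 aa → 3 A_ : 1 aa (out of 4)
B gene: Bb × Bb → 1 BB, 2 Bb, 1 bb → 3 B_ : 1 bb (out of 4)
Genotype classes (out of 4 × 4 = 16): A_B_ = 3×3 = 9; A_bb = 3×1 = 3; aaB_ = 1×3 = 3; aabb = 1×1 = 1
Apply the phenotype rules: A_B_ (9) + A_bb (3) + aaB_ (3) → colored; aabb (1) → white
Phenotype counts (out of 16): 15 colored, 1 white
colored: 15 out of 16
Probability: 15/16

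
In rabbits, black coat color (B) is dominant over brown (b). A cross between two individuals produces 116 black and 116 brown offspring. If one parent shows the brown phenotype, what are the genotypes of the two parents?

Observed offspring: 116 black, 116 brown
The observed ratio simplifies to 1:1. One parent shows brown, so its genotype must be bb. A 1:1 offspring split requires the other parent to be heterozygous (Bb).
Parent genotypes: bb × Bb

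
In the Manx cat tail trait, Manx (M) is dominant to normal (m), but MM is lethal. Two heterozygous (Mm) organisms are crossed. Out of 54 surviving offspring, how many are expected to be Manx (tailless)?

Cross: Mm × Mm
Punnett square offspring (before lethality): 1 MM, 2 Mm, 1 mm
The MM genotype is lethal (embryos die); surviving offspring: 2 Mm, 1 mm
Manx (tailless): 2 out of 3 → fraction 2/3
Expected count = 2/3 × 54 = 36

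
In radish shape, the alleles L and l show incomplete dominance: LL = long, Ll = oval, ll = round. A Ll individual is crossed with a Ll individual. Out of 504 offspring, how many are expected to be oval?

Punnett square for Ll × Ll:
Offspring genotypes: 1 LL, 2 Ll, 1 ll
Phenotype counts: 1 long, 2 oval, 1 round
oval: 2 out of 4 → fraction 1/2
Expected count = 1/2 × 504 = 252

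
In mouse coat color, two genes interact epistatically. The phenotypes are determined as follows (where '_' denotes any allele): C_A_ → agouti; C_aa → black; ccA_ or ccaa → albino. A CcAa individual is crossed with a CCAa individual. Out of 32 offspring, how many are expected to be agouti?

Cross: CcAa × CCAa — consider each gene separately:
C gene: Cc × CC → 2 CC, 2 Cc → 4 C_ (out of 4)
A gene: Aa × Aa → 1 AA, 2 Aa, 1 aa → 3 A_ : 1 aa (out of 4)
Genotype classes (out of 4 × 4 = 16): C_A_ = 4×3 = 12; C_aa = 4×1 = 4
Apply the phenotype rules: C_A_ (12) → agouti; C_aa (4) → black
Phenotype counts (out of 16): 12 agouti, 4 black
agouti: 12 out of 16 → fraction 3/4
Expected count = 3/4 × 32 = 24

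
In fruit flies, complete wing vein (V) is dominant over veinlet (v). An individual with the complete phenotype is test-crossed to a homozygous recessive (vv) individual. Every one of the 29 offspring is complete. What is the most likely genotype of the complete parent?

Test cross: ? × vv
All offspring are complete.
If the unknown parent were heterozygous (Vv), about half of 29 offspring would be veinlet; none are. The unknown parent is most likely homozygous dominant (VV).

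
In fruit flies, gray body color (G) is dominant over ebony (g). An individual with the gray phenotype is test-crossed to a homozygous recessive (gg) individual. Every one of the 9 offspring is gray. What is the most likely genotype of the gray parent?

Test cross: ? × gg
All offspring are gray.
If the unknown parent were heterozygous (Gg), about half of 9 offspring would be ebony; none are. The unknown parent is most likely homozygous dominant (GG).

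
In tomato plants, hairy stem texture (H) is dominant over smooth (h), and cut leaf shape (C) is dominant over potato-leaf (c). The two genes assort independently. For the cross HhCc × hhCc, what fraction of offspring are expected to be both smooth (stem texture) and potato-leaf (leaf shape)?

Dihybrid cross HhCc × hhCc — consider each gene separately:
stem texture: Hh × hh → 2 Hh, 2 hh → 2 H_ : 2 hh (out of 4)
leaf shape: Cc × Cc → 1 CC, 2 Cc, 1 cc → 3 C_ : 1 cc (out of 4)
Looking for: smooth (hh) and potato-leaf (cc)
P(smooth) = 2/4, P(potato-leaf) = 1/4
P(both) = 2/4 × 1/4 = 2/16 = 1/8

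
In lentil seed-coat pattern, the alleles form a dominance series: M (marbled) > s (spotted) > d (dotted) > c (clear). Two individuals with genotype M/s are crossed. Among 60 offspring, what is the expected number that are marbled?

Cross: M/s × M/s
Allele dominance: M > s > d > c
Offspring genotypes: 1 M/M, 2 M/s, 1 s/s
Phenotype counts: 3 marbled, 1 spotted
marbled: 3 out of 4 → fraction 3/4
Expected count = 3/4 × 60 = 45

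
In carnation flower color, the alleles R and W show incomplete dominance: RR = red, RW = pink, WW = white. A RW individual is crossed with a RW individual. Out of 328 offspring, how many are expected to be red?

Punnett square for RW × RW:
Offspring genotypes: 1 RR, 2 RW, 1 WW
Phenotype counts: 1 red, 2 pink, 1 white
red: 1 out of 4 → fraction 1/4
Expected count = 1/4 × 328 = 82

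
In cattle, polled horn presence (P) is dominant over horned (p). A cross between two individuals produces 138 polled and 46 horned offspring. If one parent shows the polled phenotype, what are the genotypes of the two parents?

Observed offspring: 138 polled, 46 horned
The observed ratio simplifies to 3:1. Horned (pp) offspring appear, so each parent must contribute one p allele. The parent stated to show polled carries P, so it is Pp. The other parent is then either Pp or pp: Pp × pp would give a 1:1 split, whereas Pp × Pp gives 3:1 — matching the data. So both parents are heterozygous (Pp × Pp).
Parent genotypes: Pp × Pp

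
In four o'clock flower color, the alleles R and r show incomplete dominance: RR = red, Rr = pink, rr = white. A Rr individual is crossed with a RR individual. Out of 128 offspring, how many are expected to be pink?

Punnett square for Rr × RR:
Offspring genotypes: 2 RR, 2 Rr
Phenotype counts: 2 red, 2 pink
pink: 2 out of 4 → fraction 1/2
Expected count = 1/2 × 128 = 64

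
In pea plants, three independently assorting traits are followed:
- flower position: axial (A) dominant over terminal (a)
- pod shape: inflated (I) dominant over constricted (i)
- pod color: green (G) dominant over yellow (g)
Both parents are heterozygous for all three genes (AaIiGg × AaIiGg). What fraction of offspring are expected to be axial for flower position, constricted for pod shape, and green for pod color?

Trihybrid cross: AaIiGg × AaIiGg
Each trait segregates independently with a 3:1 phenotypic ratio, so each gene contributes 3/4 (dominant) or 1/4 (recessive).
Target: axial (flower position), constricted (pod shape), green (pod color)
Probability = product of independent per-trait probabilities
= 3/4 × 1/4 × 3/4 = 9/64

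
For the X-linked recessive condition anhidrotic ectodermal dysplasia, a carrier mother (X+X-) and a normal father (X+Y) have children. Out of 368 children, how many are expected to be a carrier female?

Cross: X+X- × X+Y
Offspring: 1 X+X+, 1 X+Y, 1 X+X-, 1 X-Y
Probability of a carrier female: 1/4
Expected count = 1/4 × 368 = 92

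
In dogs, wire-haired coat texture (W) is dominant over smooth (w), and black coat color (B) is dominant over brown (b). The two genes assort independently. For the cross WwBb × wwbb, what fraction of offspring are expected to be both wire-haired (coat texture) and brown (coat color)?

Dihybrid cross WwBb × wwbb — consider each gene separately:
coat texture: Ww × ww → 2 Ww, 2 ww → 2 W_ : 2 ww (out of 4)
coat color: Bb × bb → 2 Bb, 2 bb → 2 B_ : 2 bb (out of 4)
Looking for: wire-haired (W_) and brown (bb)
P(wire-haired) = 2/4, P(brown) = 2/4
P(both) = 2/4 × 2/4 = 4/16 = 1/4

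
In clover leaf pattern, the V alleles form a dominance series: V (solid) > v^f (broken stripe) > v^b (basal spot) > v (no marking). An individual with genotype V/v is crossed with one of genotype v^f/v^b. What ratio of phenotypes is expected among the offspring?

Cross: V/v × v^f/v^b
Allele dominance: V > v^f > v^b > v
Offspring genotypes: 1 V/v^f, 1 V/v^b, 1 v^f/v, 1 v^b/v
Phenotype counts: 2 solid, 1 broken stripe, 1 basal spot
Ratio: 2 solid : 1 broken stripe : 1 basal spot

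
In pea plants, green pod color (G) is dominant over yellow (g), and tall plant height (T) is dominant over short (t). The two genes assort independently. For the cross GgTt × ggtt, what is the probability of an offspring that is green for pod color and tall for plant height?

Dihybrid cross GgTt × ggtt — consider each gene separately:
pod color: Gg × gg → 2 Gg, 2 gg → 2 G_ : 2 gg (out of 4)
plant height: Tt × tt → 2 Tt, 2 tt → 2 T_ : 2 tt (out of 4)
Looking for: green (G_) and tall (T_)
P(green) = 2/4, P(tall) = 2/4
P(both) = 2/4 × 2/4 = 4/16 = 1/4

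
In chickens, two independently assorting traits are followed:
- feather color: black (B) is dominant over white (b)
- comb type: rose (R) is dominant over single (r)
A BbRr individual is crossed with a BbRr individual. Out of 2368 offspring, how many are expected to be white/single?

Dihybrid cross BbRr × BbRr — consider each gene separately:
feather color: Bb × Bb → 1 BB, 2 Bb, 1 bb → 3 B_ : 1 bb (out of 4)
comb type: Rr × Rr → 1 RR, 2 Rr, 1 rr → 3 R_ : 1 rr (out of 4)
Combine (counts out of 4 × 4 = 16): black/rose (B_R_) = 3×3 = 9; black/single (B_rr) = 3×1 = 3; white/rose (bbR_) = 1×3 = 3; white/single (bbrr) = 1×1 = 1
Phenotype counts (out of 16): 9 black/rose, 3 black/single, 3 white/rose, 1 white/single
white/single: 1 out of 16 → fraction 1/16
Expected count = 1/16 × 2368 = 148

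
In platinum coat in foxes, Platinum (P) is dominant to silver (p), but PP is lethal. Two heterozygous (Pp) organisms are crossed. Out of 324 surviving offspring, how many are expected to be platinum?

Cross: Pp × Pp
Punnett square offspring (before lethality): 1 PP, 2 Pp, 1 pp
The PP genotype is lethal (embryos die); surviving offspring: 2 Pp, 1 pp
platinum: 2 out of 3 → fraction 2/3
Expected count = 2/3 × 324 = 216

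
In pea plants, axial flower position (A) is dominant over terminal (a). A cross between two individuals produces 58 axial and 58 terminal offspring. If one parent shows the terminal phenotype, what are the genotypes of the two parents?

Observed offspring: 58 axial, 58 terminal
The observed ratio simplifies to 1:1. One parent shows terminal, so its genotype must be aa. A 1:1 offspring split requires the other parent to be heterozygous (Aa).
Parent genotypes: aa × Aa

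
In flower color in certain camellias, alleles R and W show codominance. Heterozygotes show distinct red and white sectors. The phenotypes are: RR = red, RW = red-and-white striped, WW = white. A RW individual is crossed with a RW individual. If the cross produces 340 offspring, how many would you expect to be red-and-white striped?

Punnett square for RW × RW:
Offspring genotypes: 1 RR, 2 RW, 1 WW
Phenotype counts: 1 red, 2 red-and-white striped, 1 white
red-and-white striped: 2 out of 4 → fraction 1/2
Expected count = 1/2 × 340 = 170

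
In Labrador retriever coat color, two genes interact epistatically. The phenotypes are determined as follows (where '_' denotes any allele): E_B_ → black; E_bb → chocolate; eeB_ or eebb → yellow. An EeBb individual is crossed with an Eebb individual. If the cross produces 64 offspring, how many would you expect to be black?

Cross: EeBb × Eebb — consider each gene separately:
E gene: Ee × Ee → 1 EE, 2 Ee, 1 ee → 3 E_ : 1 ee (out of 4)
B gene: Bb × bb → 2 Bb, 2 bb → 2 B_ : 2 bb (out of 4)
Genotype classes (out of 4 × 4 = 16): E_B_ = 3×2 = 6; E_bb = 3×2 = 6; eeB_ = 1×2 = 2; eebb = 1×2 = 2
Apply the phenotype rules: E_B_ (6) → black; E_bb (6) → chocolate; eeB_ (2) + eebb (2) → yellow
Phenotype counts (out of 16): 6 black, 6 chocolate, 4 yellow
black: 6 out of 16 → fraction 3/8
Expected count = 3/8 × 64 = 24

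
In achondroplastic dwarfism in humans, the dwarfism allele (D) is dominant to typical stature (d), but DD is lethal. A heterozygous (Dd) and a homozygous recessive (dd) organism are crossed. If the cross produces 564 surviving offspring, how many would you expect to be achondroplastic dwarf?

Cross: Dd × dd
Punnett square offspring (before lethality): 2 Dd, 2 dd
No DD offspring are produced in this cross.
achondroplastic dwarf: 2 out of 4 → fraction 1/2
Expected count = 1/2 × 564 = 282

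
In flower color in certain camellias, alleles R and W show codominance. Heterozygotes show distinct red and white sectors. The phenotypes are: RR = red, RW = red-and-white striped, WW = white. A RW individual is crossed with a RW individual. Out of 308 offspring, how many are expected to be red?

Punnett square for RW × RW:
Offspring genotypes: 1 RR, 2 RW, 1 WW
Phenotype counts: 1 red, 2 red-and-white striped, 1 white
red: 1 out of 4 → fraction 1/4
Expected count = 1/4 × 308 = 77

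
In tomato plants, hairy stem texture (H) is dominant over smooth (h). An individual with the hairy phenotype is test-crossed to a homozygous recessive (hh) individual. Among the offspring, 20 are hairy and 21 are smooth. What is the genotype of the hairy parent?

Test cross: ? × hh
Offspring: 20 hairy, 21 smooth — approximately 1:1.
A 1:1 ratio in a test cross indicates the unknown parent is heterozygous (Hh).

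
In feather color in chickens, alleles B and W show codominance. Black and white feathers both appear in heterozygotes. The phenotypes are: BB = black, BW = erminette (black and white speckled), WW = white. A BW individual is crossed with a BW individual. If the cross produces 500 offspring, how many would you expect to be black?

Punnett square for BW × BW:
Offspring genotypes: 1 BB, 2 BW, 1 WW
Phenotype counts: 1 black, 2 erminette (black and white speckled), 1 white
black: 1 out of 4 → fraction 1/4
Expected count = 1/4 × 500 = 125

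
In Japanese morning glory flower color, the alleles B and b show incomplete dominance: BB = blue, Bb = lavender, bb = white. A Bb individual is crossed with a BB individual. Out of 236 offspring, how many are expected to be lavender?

Punnett square for Bb × BB:
Offspring genotypes: 2 BB, 2 Bb
Phenotype counts: 2 blue, 2 lavender
lavender: 2 out of 4 → fraction 1/2
Expected count = 1/2 × 236 = 118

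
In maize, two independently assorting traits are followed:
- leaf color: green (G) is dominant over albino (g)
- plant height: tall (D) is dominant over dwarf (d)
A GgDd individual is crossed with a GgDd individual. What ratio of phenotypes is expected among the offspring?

Dihybrid cross GgDd × GgDd — consider each gene separately:
leaf color: Gg × Gg → 1 GG, 2 Gg, 1 gg → 3 G_ : 1 gg (out of 4)
plant height: Dd × Dd → 1 DD, 2 Dd, 1 dd → 3 D_ : 1 dd (out of 4)
Combine (counts out of 4 × 4 = 16): green/tall (G_D_) = 3×3 = 9; green/dwarf (G_dd) = 3×1 = 3; albino/tall (ggD_) = 1×3 = 3; albino/dwarf (ggdd) = 1×1 = 1
Phenotype counts (out of 16): 9 green/tall, 3 green/dwarf, 3 albino/tall, 1 albino/dwarf
Ratio: 9 green/tall : 3 green/dwarf : 3 albino/tall : 1 albino/dwarf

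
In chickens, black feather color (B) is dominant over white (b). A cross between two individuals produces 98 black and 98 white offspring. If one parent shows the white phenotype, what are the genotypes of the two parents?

Observed offspring: 98 black, 98 white
The observed ratio simplifies to 1:1. One parent shows white, so its genotype must be bb. A 1:1 offspring split requires the other parent to be heterozygous (Bb).
Parent genotypes: bb × Bb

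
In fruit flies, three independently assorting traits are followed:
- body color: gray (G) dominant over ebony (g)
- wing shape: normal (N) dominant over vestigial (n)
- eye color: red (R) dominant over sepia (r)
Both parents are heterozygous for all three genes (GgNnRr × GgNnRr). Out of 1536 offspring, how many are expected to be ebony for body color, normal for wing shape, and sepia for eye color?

Trihybrid cross: GgNnRr × GgNnRr
Each trait segregates independently with a 3:1 phenotypic ratio, so each gene contributes 3/4 (dominant) or 1/4 (recessive).
Target: ebony (body color), normal (wing shape), sepia (eye color)
Probability = product of independent per-trait probabilities
= 1/4 × 3/4 × 1/4 = 3/64
Expected count = 3/64 × 1536 = 72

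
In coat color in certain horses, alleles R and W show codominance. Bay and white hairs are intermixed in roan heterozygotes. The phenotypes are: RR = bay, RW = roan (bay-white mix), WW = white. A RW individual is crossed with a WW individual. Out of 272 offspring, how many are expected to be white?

Punnett square for RW × WW:
Offspring genotypes: 2 RW, 2 WW
Phenotype counts: 2 roan (bay-white mix), 2 white
white: 2 out of 4 → fraction 1/2
Expected count = 1/2 × 272 = 136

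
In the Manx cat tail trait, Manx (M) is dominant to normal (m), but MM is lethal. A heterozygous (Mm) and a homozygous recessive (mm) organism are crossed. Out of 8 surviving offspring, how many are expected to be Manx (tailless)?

Cross: Mm × mm
Punnett square offspring (before lethality): 2 Mm, 2 mm
No MM offspring are produced in this cross.
Manx (tailless): 2 out of 4 → fraction 1/2
Expected count = 1/2 × 8 = 4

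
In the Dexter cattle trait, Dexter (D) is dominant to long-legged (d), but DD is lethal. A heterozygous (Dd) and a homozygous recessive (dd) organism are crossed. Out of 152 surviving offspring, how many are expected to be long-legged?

Cross: Dd × dd
Punnett square offspring (before lethality): 2 Dd, 2 dd
No DD offspring are produced in this cross.
long-legged: 2 out of 4 → fraction 1/2
Expected count = 1/2 × 152 = 76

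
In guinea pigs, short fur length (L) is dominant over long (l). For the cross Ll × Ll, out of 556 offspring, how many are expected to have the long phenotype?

Punnett square for Ll × Ll:
Offspring genotypes: 1 LL, 2 Ll, 1 ll
Total offspring: 4
Count with target: 1
Probability: 1/4
Expected count = 1/4 × 556 = 139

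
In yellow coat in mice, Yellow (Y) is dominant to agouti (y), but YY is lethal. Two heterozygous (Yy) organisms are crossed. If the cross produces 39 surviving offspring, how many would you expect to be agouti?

Cross: Yy × Yy
Punnett square offspring (before lethality): 1 YY, 2 Yy, 1 yy
The YY genotype is lethal (embryos die); surviving offspring: 2 Yy, 1 yy
agouti: 1 out of 3 → fraction 1/3
Expected count = 1/3 × 39 = 13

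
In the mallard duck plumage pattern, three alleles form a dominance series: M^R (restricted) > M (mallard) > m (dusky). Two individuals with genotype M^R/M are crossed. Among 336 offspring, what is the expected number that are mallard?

Cross: M^R/M × M^R/M
Allele dominance: M^R > M > m
Offspring genotypes: 1 M^R/M^R, 2 M^R/M, 1 M/M
Phenotype counts: 3 restricted, 1 mallard
mallard: 1 out of 4 → fraction 1/4
Expected count = 1/4 × 336 = 84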